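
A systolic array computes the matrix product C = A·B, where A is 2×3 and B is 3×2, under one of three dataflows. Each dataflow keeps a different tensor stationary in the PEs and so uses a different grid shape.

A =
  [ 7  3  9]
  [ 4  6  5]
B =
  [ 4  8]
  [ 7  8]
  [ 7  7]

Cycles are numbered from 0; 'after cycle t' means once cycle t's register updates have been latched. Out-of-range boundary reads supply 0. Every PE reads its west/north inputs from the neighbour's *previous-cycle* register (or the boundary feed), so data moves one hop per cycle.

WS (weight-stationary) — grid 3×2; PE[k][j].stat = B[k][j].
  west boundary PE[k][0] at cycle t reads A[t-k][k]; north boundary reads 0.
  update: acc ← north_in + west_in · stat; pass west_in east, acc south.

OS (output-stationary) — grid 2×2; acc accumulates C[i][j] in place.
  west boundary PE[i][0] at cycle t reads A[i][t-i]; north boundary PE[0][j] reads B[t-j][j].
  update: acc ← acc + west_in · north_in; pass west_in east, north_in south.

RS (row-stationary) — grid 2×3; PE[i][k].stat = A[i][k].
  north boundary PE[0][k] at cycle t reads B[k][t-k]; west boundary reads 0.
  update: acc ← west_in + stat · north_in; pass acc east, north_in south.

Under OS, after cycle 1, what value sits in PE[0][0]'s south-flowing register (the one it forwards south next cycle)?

register = 7

Tracing OS — 2×2 array, target PE[0][0]:
  cycle 0: PE[0][0] → acc 28, east 7, south 4
  cycle 1: PE[0][0] → acc 49, east 3, south 7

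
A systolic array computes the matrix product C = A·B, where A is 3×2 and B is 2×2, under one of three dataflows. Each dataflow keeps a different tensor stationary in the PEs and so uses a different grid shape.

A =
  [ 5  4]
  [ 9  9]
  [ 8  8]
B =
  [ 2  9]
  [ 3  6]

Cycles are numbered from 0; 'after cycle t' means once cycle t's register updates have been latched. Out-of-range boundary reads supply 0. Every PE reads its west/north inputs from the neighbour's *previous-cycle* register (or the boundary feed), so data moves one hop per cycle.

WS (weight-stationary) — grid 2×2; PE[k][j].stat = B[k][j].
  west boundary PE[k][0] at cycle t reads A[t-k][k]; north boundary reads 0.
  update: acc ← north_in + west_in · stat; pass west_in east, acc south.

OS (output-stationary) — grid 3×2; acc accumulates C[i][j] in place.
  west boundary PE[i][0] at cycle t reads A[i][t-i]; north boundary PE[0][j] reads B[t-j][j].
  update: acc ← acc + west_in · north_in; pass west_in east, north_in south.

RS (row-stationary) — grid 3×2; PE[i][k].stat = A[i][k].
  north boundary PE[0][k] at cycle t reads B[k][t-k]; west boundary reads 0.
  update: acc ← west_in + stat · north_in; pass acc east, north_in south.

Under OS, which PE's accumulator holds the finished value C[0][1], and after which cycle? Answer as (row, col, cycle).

Under OS, C[0][1] lands at PE[0][1]:
  after 0 — PE[0][1] acc=0, pass-E 0, pass-S 0
  after 1 — PE[0][1] acc=45, pass-E 5, pass-S 9
  after 2 — PE[0][1] acc=69, pass-E 4, pass-S 6

(row, col, cycle) = (0, 1, 2)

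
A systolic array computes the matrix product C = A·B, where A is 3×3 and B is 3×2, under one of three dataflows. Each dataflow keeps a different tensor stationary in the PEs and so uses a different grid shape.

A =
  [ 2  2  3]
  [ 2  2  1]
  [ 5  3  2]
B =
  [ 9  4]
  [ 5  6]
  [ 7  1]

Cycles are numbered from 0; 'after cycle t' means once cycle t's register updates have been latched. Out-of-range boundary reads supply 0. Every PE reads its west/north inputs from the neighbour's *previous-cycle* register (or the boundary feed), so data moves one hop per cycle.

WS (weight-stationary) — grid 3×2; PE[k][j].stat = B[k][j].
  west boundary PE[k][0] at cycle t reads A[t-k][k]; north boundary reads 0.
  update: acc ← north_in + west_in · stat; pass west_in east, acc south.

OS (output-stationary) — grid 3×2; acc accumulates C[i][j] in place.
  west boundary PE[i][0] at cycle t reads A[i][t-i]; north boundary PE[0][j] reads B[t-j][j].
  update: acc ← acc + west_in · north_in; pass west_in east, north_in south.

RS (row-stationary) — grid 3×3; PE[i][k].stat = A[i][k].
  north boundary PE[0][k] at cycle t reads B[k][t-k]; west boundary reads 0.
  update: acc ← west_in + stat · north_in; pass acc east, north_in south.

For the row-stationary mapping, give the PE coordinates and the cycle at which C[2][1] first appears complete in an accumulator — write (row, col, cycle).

(row, col, cycle) = (2, 2, 5)

RS: C[2][1] accumulates in PE[2][2]:
  @0  [2,2]  acc 0  |  →0  ↓0
  @1  [2,2]  acc 0  |  →0  ↓0
  @2  [2,2]  acc 0  |  →0  ↓0
  @3  [2,2]  acc 0  |  →0  ↓0
  @4  [2,2]  acc 74  |  →74  ↓7
  @5  [2,2]  acc 40  |  →40  ↓1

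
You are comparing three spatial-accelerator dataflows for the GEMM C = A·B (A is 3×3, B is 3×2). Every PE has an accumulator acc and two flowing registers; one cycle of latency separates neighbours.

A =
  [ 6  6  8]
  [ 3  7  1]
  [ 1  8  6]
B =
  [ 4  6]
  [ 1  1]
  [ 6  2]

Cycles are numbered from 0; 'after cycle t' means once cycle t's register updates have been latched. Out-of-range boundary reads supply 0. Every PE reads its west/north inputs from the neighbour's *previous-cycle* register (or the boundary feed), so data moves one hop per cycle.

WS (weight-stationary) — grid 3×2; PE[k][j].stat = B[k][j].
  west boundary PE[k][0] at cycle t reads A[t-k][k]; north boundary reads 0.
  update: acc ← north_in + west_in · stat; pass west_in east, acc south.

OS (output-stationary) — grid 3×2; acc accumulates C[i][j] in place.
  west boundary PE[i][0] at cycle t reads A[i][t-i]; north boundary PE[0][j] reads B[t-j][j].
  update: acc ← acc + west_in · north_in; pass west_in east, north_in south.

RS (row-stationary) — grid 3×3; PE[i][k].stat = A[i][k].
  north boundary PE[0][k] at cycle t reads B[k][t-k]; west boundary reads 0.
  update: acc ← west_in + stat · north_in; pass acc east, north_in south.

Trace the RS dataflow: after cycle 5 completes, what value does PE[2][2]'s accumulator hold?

RS (3×3). Following PE[2][2] plus its west/north inputs:
  step 0 · PE1,2: acc=0; fwd→0 fwd↓0
  step 0 · PE2,1: acc=0; fwd→0 fwd↓0
  step 0 · PE2,2: acc=0; fwd→0 fwd↓0
  step 1 · PE1,2: acc=0; fwd→0 fwd↓0
  step 1 · PE2,1: acc=0; fwd→0 fwd↓0
  step 1 · PE2,2: acc=0; fwd→0 fwd↓0
  step 2 · PE1,2: acc=0; fwd→0 fwd↓0
  step 2 · PE2,1: acc=0; fwd→0 fwd↓0
  step 2 · PE2,2: acc=0; fwd→0 fwd↓0
  step 3 · PE1,2: acc=25; fwd→25 fwd↓6
  step 3 · PE2,1: acc=12; fwd→12 fwd↓1
  step 3 · PE2,2: acc=0; fwd→0 fwd↓0
  step 4 · PE1,2: acc=27; fwd→27 fwd↓2
  step 4 · PE2,1: acc=14; fwd→14 fwd↓1
  step 4 · PE2,2: acc=48; fwd→48 fwd↓6
  step 5 · PE1,2: acc=0; fwd→0 fwd↓0
  step 5 · PE2,1: acc=0; fwd→0 fwd↓0
  step 5 · PE2,2: acc=26; fwd→26 fwd↓2

PE[2][2].acc = 26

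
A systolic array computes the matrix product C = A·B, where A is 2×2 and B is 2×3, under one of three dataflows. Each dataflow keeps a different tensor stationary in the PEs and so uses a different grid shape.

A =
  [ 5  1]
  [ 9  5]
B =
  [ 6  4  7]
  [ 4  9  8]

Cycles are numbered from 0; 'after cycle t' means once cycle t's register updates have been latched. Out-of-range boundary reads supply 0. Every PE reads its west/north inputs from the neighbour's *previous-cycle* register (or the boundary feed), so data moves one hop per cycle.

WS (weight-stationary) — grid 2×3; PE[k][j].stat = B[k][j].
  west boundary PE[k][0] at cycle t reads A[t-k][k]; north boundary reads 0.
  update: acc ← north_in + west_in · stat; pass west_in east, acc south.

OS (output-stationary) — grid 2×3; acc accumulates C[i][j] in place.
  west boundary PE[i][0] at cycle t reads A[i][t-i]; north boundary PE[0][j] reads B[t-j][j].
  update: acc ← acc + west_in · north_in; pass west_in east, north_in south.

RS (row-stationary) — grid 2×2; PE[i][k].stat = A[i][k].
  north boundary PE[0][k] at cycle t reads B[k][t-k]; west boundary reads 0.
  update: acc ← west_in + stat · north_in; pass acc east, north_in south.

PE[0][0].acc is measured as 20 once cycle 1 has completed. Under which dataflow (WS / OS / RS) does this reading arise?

dataflow = RS

— WS: 2×3; PE[0][0] trace:
  [0] (0,0) acc=30 (h:5 v:30)
  [1] (0,0) acc=54 (h:9 v:54)
— OS: 2×3; PE[0][0] trace:
  [0] (0,0) acc=30 (h:5 v:6)
  [1] (0,0) acc=34 (h:1 v:4)
— RS: 2×2; PE[0][0] trace:
  [0] (0,0) acc=30 (h:30 v:6)
  [1] (0,0) acc=20 (h:20 v:4)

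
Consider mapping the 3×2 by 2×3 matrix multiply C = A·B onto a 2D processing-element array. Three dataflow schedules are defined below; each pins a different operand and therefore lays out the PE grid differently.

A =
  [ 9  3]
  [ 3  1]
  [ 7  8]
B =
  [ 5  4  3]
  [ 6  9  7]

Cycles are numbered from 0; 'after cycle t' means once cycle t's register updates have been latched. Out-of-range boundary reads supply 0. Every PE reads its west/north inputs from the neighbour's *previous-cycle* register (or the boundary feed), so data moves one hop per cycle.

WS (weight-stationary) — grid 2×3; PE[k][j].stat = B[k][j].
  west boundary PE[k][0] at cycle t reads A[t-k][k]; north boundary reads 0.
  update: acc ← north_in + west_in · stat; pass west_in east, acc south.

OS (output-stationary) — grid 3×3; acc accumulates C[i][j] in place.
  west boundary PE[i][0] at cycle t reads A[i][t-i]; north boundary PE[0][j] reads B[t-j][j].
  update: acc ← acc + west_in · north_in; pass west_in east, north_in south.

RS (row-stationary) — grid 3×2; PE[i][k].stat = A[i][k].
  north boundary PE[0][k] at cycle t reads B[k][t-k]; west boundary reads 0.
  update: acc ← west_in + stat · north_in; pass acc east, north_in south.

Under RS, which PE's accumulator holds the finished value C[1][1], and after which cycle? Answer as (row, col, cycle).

(row, col, cycle) = (1, 1, 3)

Under RS, C[1][1] lands at PE[1][1]:
  0: (1,1).acc=0  regs=<0,0>
  1: (1,1).acc=0  regs=<0,0>
  2: (1,1).acc=21  regs=<21,6>
  3: (1,1).acc=21  regs=<21,9>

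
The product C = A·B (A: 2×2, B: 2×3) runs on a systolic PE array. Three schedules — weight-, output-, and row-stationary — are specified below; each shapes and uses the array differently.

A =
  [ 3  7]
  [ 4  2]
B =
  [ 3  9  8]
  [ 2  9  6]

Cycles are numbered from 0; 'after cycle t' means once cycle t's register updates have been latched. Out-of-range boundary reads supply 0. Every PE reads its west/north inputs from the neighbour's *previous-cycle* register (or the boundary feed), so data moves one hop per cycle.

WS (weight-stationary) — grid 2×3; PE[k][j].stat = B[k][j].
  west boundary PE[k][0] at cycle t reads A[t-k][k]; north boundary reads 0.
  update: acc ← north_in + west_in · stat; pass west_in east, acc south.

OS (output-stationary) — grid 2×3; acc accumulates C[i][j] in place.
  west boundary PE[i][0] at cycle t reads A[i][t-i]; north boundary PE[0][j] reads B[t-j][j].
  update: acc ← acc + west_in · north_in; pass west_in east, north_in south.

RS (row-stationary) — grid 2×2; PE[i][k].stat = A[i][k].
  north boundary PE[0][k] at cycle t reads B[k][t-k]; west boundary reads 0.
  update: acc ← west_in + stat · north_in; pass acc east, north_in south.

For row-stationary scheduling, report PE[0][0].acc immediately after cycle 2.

PE[0][0].acc = 24

Tracing RS — 2×2 array, target PE[0][0]:
  [0] (0,0) acc=9 (h:9 v:3)
  [1] (0,0) acc=27 (h:27 v:9)
  [2] (0,0) acc=24 (h:24 v:8)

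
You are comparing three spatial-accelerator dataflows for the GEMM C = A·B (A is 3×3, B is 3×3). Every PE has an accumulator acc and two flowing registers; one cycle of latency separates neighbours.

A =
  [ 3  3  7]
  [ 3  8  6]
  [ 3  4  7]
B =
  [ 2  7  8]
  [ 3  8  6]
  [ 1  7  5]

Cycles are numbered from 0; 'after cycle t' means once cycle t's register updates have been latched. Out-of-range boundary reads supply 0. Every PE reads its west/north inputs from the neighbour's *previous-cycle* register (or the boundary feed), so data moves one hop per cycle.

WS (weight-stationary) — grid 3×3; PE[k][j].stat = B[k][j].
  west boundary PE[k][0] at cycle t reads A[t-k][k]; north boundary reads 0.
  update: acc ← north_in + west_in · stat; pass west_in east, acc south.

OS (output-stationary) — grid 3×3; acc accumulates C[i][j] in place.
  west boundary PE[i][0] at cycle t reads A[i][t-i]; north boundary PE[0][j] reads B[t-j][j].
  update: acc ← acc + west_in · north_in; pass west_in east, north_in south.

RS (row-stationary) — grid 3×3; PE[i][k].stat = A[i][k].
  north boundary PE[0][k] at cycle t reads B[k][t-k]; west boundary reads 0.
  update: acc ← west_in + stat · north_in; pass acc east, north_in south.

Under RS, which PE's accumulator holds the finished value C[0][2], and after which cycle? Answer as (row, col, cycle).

RS: C[0][2] accumulates in PE[0][2]:
  after 0 — PE[0][2] acc=0, pass-E 0, pass-S 0
  after 1 — PE[0][2] acc=0, pass-E 0, pass-S 0
  after 2 — PE[0][2] acc=22, pass-E 22, pass-S 1
  after 3 — PE[0][2] acc=94, pass-E 94, pass-S 7
  after 4 — PE[0][2] acc=77, pass-E 77, pass-S 5

(row, col, cycle) = (0, 2, 4)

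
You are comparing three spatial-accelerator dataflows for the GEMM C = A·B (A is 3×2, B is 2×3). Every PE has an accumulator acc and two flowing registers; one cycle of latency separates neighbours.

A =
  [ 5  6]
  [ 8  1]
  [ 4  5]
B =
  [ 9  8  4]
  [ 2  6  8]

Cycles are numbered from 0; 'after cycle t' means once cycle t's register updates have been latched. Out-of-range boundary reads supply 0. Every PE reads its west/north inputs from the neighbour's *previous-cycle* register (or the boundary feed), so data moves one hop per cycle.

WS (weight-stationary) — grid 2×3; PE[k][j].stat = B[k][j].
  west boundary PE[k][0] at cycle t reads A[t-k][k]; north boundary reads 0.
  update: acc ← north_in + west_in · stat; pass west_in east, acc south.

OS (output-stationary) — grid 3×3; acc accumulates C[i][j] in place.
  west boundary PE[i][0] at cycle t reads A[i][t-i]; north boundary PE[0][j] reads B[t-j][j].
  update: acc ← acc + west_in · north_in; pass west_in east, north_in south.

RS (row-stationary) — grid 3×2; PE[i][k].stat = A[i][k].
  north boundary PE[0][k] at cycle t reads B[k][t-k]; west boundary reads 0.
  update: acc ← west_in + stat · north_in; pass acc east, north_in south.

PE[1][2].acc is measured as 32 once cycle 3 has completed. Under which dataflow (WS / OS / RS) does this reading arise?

WS [2×3] PE[1][2] across cycles:
  0: (1,2).acc=0  regs=<0,0>
  1: (1,2).acc=0  regs=<0,0>
  2: (1,2).acc=0  regs=<0,0>
  3: (1,2).acc=68  regs=<6,68>
OS [3×3] PE[1][2] across cycles:
  0: (1,2).acc=0  regs=<0,0>
  1: (1,2).acc=0  regs=<0,0>
  2: (1,2).acc=0  regs=<0,0>
  3: (1,2).acc=32  regs=<8,4>
RS (3×2): PE[1][2] does not exist.

dataflow = OS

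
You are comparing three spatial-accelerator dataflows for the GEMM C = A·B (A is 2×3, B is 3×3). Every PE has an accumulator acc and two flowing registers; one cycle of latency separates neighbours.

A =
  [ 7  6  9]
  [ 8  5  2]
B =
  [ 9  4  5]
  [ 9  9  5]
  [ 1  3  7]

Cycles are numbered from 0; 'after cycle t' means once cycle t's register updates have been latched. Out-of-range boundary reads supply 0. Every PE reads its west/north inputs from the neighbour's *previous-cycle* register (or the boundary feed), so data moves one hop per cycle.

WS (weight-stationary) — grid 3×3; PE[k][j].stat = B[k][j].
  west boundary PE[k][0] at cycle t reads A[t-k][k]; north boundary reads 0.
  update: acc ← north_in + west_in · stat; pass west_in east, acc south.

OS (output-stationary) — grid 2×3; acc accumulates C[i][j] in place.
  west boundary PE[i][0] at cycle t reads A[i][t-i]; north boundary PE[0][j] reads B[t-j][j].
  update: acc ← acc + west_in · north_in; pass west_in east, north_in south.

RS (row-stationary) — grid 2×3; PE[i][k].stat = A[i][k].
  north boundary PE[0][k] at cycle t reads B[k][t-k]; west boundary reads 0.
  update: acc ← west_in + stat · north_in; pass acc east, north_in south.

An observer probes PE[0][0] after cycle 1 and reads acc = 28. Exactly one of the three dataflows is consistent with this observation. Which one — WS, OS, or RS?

dataflow = RS

WS (3×3 grid), PE[0][0]:
  t=0 PE[0][0]: acc=63 h=7 v=63
  t=1 PE[0][0]: acc=72 h=8 v=72
OS (2×3 grid), PE[0][0]:
  t=0 PE[0][0]: acc=63 h=7 v=9
  t=1 PE[0][0]: acc=117 h=6 v=9
RS (2×3 grid), PE[0][0]:
  t=0 PE[0][0]: acc=63 h=63 v=9
  t=1 PE[0][0]: acc=28 h=28 v=4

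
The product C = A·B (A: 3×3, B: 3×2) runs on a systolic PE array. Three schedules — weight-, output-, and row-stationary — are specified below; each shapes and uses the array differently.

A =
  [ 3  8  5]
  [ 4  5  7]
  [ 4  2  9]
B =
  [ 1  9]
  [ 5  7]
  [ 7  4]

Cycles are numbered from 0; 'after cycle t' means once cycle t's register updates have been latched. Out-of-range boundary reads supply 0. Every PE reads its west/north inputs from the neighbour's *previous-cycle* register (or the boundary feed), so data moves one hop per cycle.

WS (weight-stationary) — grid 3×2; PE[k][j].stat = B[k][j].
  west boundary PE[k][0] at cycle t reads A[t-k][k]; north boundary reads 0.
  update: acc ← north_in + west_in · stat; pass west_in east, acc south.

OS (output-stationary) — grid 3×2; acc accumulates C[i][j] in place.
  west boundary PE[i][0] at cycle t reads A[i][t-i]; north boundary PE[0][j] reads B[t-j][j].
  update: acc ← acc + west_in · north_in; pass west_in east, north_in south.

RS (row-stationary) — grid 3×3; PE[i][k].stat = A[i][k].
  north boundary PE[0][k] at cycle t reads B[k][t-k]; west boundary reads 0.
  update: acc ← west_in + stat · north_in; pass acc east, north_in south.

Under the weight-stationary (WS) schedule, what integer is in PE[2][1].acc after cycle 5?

WS 3×2: PE[2][1] cycle-by-cycle (with neighbour feeds):
  [0] (1,1) acc=0 (h:0 v:0)
  [0] (2,0) acc=0 (h:0 v:0)
  [0] (2,1) acc=0 (h:0 v:0)
  [1] (1,1) acc=0 (h:0 v:0)
  [1] (2,0) acc=0 (h:0 v:0)
  [1] (2,1) acc=0 (h:0 v:0)
  [2] (1,1) acc=83 (h:8 v:83)
  [2] (2,0) acc=78 (h:5 v:78)
  [2] (2,1) acc=0 (h:0 v:0)
  [3] (1,1) acc=71 (h:5 v:71)
  [3] (2,0) acc=78 (h:7 v:78)
  [3] (2,1) acc=103 (h:5 v:103)
  [4] (1,1) acc=50 (h:2 v:50)
  [4] (2,0) acc=77 (h:9 v:77)
  [4] (2,1) acc=99 (h:7 v:99)
  [5] (1,1) acc=0 (h:0 v:0)
  [5] (2,0) acc=0 (h:0 v:0)
  [5] (2,1) acc=86 (h:9 v:86)

PE[2][1].acc = 86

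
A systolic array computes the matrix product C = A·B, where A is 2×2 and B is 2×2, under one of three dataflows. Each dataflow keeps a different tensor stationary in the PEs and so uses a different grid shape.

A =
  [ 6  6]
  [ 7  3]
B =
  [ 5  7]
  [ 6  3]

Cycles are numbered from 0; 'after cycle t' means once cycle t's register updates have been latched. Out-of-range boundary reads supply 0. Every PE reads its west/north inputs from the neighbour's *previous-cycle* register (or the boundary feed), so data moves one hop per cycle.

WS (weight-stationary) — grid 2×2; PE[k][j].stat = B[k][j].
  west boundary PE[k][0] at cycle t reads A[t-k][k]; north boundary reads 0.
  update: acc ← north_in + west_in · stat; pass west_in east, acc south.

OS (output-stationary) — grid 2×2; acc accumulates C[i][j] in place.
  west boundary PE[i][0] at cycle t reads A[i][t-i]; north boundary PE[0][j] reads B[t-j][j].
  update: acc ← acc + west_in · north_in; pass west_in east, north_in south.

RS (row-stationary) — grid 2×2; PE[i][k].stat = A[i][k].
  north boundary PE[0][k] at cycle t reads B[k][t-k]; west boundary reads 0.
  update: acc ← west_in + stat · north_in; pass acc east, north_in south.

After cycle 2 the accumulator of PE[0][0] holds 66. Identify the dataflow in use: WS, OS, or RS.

Under WS (2×2), PE[0][0]:
  step 0 · PE0,0: acc=30; fwd→6 fwd↓30
  step 1 · PE0,0: acc=35; fwd→7 fwd↓35
  step 2 · PE0,0: acc=0; fwd→0 fwd↓0
Under OS (2×2), PE[0][0]:
  step 0 · PE0,0: acc=30; fwd→6 fwd↓5
  step 1 · PE0,0: acc=66; fwd→6 fwd↓6
  step 2 · PE0,0: acc=66; fwd→0 fwd↓0
Under RS (2×2), PE[0][0]:
  step 0 · PE0,0: acc=30; fwd→30 fwd↓5
  step 1 · PE0,0: acc=42; fwd→42 fwd↓7
  step 2 · PE0,0: acc=0; fwd→0 fwd↓0

dataflow = OS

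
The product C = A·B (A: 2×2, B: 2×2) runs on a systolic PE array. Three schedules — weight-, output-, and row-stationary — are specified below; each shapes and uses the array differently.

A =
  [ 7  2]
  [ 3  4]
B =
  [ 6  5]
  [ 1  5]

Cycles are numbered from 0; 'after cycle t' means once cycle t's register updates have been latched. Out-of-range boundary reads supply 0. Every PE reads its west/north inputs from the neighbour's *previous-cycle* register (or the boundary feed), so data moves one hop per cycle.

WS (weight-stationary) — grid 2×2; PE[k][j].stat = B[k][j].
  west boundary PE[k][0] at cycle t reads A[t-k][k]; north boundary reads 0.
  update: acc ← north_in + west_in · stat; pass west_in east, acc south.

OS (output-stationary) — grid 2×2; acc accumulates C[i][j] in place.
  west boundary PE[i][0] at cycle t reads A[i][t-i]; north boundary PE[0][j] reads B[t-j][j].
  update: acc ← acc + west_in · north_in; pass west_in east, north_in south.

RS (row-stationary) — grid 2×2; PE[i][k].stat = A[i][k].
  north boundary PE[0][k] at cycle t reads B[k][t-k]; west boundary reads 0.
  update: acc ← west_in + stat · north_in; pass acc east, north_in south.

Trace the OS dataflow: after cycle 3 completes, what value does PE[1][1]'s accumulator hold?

PE[1][1].acc = 35

OS on a 2×2 grid — tracing PE[1][1] and its feeders:
  after 0 — PE[0][1] acc=0, pass-E 0, pass-S 0
  after 0 — PE[1][0] acc=0, pass-E 0, pass-S 0
  after 0 — PE[1][1] acc=0, pass-E 0, pass-S 0
  after 1 — PE[0][1] acc=35, pass-E 7, pass-S 5
  after 1 — PE[1][0] acc=18, pass-E 3, pass-S 6
  after 1 — PE[1][1] acc=0, pass-E 0, pass-S 0
  after 2 — PE[0][1] acc=45, pass-E 2, pass-S 5
  after 2 — PE[1][0] acc=22, pass-E 4, pass-S 1
  after 2 — PE[1][1] acc=15, pass-E 3, pass-S 5
  after 3 — PE[0][1] acc=45, pass-E 0, pass-S 0
  after 3 — PE[1][0] acc=22, pass-E 0, pass-S 0
  after 3 — PE[1][1] acc=35, pass-E 4, pass-S 5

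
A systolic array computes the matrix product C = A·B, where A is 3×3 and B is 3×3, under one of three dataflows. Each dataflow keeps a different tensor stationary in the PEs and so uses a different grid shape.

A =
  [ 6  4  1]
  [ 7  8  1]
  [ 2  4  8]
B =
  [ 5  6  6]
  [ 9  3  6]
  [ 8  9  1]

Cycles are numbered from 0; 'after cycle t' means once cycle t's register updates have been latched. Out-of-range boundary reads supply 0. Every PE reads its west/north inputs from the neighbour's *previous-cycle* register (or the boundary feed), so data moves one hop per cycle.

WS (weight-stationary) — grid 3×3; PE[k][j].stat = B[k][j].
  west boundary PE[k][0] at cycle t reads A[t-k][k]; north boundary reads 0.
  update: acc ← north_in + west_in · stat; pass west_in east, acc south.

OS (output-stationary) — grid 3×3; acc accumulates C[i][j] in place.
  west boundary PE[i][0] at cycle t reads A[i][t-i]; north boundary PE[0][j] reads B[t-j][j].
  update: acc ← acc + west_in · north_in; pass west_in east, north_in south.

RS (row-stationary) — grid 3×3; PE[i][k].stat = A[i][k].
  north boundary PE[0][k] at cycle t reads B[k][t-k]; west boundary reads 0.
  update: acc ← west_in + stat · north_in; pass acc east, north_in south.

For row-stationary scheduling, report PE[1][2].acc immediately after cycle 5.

RS on a 3×3 grid — tracing PE[1][2] and its feeders:
  t=0 PE[0][2]: acc=0 h=0 v=0
  t=0 PE[1][1]: acc=0 h=0 v=0
  t=0 PE[1][2]: acc=0 h=0 v=0
  t=1 PE[0][2]: acc=0 h=0 v=0
  t=1 PE[1][1]: acc=0 h=0 v=0
  t=1 PE[1][2]: acc=0 h=0 v=0
  t=2 PE[0][2]: acc=74 h=74 v=8
  t=2 PE[1][1]: acc=107 h=107 v=9
  t=2 PE[1][2]: acc=0 h=0 v=0
  t=3 PE[0][2]: acc=57 h=57 v=9
  t=3 PE[1][1]: acc=66 h=66 v=3
  t=3 PE[1][2]: acc=115 h=115 v=8
  t=4 PE[0][2]: acc=61 h=61 v=1
  t=4 PE[1][1]: acc=90 h=90 v=6
  t=4 PE[1][2]: acc=75 h=75 v=9
  t=5 PE[0][2]: acc=0 h=0 v=0
  t=5 PE[1][1]: acc=0 h=0 v=0
  t=5 PE[1][2]: acc=91 h=91 v=1

PE[1][2].acc = 91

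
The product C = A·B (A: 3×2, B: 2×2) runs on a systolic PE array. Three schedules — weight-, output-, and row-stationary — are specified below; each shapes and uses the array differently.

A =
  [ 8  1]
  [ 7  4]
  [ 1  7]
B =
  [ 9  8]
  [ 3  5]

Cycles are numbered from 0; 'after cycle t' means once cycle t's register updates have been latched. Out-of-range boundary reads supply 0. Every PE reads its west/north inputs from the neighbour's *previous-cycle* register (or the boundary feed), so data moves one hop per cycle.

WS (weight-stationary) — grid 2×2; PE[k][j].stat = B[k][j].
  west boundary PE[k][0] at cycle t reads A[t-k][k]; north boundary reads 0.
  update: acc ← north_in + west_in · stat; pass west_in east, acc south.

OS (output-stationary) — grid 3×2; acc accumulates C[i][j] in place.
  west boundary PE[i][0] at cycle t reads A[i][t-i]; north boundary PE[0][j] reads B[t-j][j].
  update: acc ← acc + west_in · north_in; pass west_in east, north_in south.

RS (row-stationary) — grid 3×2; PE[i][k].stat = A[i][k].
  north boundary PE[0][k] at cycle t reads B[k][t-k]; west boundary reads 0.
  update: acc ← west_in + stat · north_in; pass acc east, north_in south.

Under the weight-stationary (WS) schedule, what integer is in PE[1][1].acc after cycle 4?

PE[1][1].acc = 43

WS on a 2×2 grid — tracing PE[1][1] and its feeders:
  step 0 · PE0,1: acc=0; fwd→0 fwd↓0
  step 0 · PE1,0: acc=0; fwd→0 fwd↓0
  step 0 · PE1,1: acc=0; fwd→0 fwd↓0
  step 1 · PE0,1: acc=64; fwd→8 fwd↓64
  step 1 · PE1,0: acc=75; fwd→1 fwd↓75
  step 1 · PE1,1: acc=0; fwd→0 fwd↓0
  step 2 · PE0,1: acc=56; fwd→7 fwd↓56
  step 2 · PE1,0: acc=75; fwd→4 fwd↓75
  step 2 · PE1,1: acc=69; fwd→1 fwd↓69
  step 3 · PE0,1: acc=8; fwd→1 fwd↓8
  step 3 · PE1,0: acc=30; fwd→7 fwd↓30
  step 3 · PE1,1: acc=76; fwd→4 fwd↓76
  step 4 · PE0,1: acc=0; fwd→0 fwd↓0
  step 4 · PE1,0: acc=0; fwd→0 fwd↓0
  step 4 · PE1,1: acc=43; fwd→7 fwd↓43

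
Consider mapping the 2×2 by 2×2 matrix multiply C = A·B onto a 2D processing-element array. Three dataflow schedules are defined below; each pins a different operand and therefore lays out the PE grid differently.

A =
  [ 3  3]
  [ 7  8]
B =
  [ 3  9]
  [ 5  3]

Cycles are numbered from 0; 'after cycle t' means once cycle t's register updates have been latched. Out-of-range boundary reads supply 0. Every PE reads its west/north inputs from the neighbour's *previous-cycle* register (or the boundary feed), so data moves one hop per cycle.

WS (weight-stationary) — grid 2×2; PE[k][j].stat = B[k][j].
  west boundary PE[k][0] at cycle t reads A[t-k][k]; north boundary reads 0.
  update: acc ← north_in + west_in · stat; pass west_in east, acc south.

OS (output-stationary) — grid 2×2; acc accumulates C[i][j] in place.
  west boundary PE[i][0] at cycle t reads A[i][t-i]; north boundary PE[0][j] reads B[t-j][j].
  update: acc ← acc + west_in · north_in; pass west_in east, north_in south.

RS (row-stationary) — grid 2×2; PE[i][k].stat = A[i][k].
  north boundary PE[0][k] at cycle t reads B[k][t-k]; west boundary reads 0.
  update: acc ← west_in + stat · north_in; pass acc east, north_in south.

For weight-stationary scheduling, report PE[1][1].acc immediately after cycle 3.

WS 2×2: PE[1][1] cycle-by-cycle (with neighbour feeds):
  after 0 — PE[0][1] acc=0, pass-E 0, pass-S 0
  after 0 — PE[1][0] acc=0, pass-E 0, pass-S 0
  after 0 — PE[1][1] acc=0, pass-E 0, pass-S 0
  after 1 — PE[0][1] acc=27, pass-E 3, pass-S 27
  after 1 — PE[1][0] acc=24, pass-E 3, pass-S 24
  after 1 — PE[1][1] acc=0, pass-E 0, pass-S 0
  after 2 — PE[0][1] acc=63, pass-E 7, pass-S 63
  after 2 — PE[1][0] acc=61, pass-E 8, pass-S 61
  after 2 — PE[1][1] acc=36, pass-E 3, pass-S 36
  after 3 — PE[0][1] acc=0, pass-E 0, pass-S 0
  after 3 — PE[1][0] acc=0, pass-E 0, pass-S 0
  after 3 — PE[1][1] acc=87, pass-E 8, pass-S 87

PE[1][1].acc = 87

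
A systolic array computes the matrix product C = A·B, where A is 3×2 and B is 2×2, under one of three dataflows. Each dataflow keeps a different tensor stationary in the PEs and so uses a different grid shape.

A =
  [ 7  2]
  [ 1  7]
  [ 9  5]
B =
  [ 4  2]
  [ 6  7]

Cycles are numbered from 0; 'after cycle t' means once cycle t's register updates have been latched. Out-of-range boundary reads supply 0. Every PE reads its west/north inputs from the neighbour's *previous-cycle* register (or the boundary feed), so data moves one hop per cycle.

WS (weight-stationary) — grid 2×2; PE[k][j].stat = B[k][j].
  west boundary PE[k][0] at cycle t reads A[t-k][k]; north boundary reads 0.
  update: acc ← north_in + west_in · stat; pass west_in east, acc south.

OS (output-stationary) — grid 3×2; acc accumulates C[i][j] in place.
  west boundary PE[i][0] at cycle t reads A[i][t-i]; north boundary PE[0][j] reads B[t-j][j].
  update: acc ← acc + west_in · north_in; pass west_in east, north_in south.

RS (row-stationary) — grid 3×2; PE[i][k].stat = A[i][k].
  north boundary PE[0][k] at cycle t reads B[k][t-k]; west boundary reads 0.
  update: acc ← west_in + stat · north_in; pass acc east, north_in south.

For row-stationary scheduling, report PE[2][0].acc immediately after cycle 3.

RS 3×2: PE[2][0] cycle-by-cycle (with neighbour feeds):
  [0] (1,0) acc=0 (h:0 v:0)
  [0] (2,0) acc=0 (h:0 v:0)
  [1] (1,0) acc=4 (h:4 v:4)
  [1] (2,0) acc=0 (h:0 v:0)
  [2] (1,0) acc=2 (h:2 v:2)
  [2] (2,0) acc=36 (h:36 v:4)
  [3] (1,0) acc=0 (h:0 v:0)
  [3] (2,0) acc=18 (h:18 v:2)

PE[2][0].acc = 18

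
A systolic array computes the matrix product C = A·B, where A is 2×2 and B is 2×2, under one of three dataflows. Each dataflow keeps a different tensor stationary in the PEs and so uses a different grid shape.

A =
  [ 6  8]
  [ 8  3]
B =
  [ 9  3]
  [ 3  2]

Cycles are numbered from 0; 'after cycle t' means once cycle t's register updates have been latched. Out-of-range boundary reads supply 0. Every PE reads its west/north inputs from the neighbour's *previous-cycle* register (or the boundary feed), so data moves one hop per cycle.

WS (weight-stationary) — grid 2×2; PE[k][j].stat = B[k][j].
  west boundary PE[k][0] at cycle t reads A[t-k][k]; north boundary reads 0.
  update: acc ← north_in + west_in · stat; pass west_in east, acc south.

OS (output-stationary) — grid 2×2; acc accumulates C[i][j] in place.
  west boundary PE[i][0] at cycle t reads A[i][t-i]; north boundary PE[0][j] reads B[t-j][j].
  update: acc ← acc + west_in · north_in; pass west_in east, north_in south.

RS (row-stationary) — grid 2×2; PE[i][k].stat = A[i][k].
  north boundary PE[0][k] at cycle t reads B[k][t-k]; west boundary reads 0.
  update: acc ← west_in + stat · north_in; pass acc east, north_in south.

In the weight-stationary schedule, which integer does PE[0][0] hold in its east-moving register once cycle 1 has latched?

WS on a 2×2 grid — tracing PE[0][0] and its feeders:
  after 0 — PE[0][0] acc=54, pass-E 6, pass-S 54
  after 1 — PE[0][0] acc=72, pass-E 8, pass-S 72

register = 8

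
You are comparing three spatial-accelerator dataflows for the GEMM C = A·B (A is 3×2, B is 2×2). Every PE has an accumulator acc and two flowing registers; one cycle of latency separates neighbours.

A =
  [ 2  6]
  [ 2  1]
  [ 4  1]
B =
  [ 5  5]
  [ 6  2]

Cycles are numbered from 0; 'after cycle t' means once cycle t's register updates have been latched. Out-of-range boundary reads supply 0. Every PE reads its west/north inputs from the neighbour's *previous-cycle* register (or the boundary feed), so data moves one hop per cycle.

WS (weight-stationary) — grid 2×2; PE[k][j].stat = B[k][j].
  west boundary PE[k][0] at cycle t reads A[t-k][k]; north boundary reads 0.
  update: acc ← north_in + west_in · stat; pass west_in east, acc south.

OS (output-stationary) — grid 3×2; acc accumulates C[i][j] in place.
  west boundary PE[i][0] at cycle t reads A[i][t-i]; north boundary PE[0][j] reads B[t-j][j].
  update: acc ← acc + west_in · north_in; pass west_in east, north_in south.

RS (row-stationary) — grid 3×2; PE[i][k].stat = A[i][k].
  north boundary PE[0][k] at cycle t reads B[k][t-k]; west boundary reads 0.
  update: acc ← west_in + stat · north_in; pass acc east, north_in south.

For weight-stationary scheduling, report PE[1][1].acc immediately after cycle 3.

WS on a 2×2 grid — tracing PE[1][1] and its feeders:
  step 0 · PE0,1: acc=0; fwd→0 fwd↓0
  step 0 · PE1,0: acc=0; fwd→0 fwd↓0
  step 0 · PE1,1: acc=0; fwd→0 fwd↓0
  step 1 · PE0,1: acc=10; fwd→2 fwd↓10
  step 1 · PE1,0: acc=46; fwd→6 fwd↓46
  step 1 · PE1,1: acc=0; fwd→0 fwd↓0
  step 2 · PE0,1: acc=10; fwd→2 fwd↓10
  step 2 · PE1,0: acc=16; fwd→1 fwd↓16
  step 2 · PE1,1: acc=22; fwd→6 fwd↓22
  step 3 · PE0,1: acc=20; fwd→4 fwd↓20
  step 3 · PE1,0: acc=26; fwd→1 fwd↓26
  step 3 · PE1,1: acc=12; fwd→1 fwd↓12

PE[1][1].acc = 12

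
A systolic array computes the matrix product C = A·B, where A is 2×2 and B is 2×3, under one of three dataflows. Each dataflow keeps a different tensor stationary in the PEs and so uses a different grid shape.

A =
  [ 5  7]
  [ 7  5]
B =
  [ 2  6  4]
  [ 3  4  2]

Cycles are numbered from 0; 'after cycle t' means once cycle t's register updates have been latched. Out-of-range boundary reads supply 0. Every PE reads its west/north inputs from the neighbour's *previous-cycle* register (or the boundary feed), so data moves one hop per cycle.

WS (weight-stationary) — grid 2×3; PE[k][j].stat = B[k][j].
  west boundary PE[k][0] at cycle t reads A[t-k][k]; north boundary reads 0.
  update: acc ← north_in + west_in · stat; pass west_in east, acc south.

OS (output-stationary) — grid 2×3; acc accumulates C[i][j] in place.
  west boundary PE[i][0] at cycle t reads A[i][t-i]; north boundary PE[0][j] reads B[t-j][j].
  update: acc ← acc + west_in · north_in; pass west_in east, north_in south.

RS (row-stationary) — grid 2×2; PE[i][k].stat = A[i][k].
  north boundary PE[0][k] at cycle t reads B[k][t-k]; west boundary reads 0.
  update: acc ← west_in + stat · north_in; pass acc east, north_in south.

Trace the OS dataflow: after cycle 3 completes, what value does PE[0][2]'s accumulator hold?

PE[0][2].acc = 34

OS 2×3: PE[0][2] cycle-by-cycle (with neighbour feeds):
  step 0 · PE0,1: acc=0; fwd→0 fwd↓0
  step 0 · PE0,2: acc=0; fwd→0 fwd↓0
  step 1 · PE0,1: acc=30; fwd→5 fwd↓6
  step 1 · PE0,2: acc=0; fwd→0 fwd↓0
  step 2 · PE0,1: acc=58; fwd→7 fwd↓4
  step 2 · PE0,2: acc=20; fwd→5 fwd↓4
  step 3 · PE0,1: acc=58; fwd→0 fwd↓0
  step 3 · PE0,2: acc=34; fwd→7 fwd↓2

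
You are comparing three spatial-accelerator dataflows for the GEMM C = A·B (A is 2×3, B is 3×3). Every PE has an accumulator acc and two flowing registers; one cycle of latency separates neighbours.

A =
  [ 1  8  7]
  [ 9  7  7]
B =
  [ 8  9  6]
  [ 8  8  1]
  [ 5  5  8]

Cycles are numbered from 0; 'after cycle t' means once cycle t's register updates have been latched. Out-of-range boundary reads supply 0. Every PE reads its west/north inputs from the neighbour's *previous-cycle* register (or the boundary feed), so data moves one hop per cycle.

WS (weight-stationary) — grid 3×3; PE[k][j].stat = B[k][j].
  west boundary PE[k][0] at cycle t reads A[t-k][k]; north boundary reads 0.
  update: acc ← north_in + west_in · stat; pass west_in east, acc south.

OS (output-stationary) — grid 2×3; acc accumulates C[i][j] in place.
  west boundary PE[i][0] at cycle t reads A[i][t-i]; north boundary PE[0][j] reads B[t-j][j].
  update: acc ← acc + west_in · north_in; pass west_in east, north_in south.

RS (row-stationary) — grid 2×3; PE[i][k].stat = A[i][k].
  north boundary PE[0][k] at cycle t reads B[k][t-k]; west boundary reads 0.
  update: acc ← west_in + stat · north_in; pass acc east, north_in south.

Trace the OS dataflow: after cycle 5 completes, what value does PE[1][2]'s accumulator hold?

PE[1][2].acc = 117

OS (2×3). Following PE[1][2] plus its west/north inputs:
  cycle 0: PE[0][2] → acc 0, east 0, south 0
  cycle 0: PE[1][1] → acc 0, east 0, south 0
  cycle 0: PE[1][2] → acc 0, east 0, south 0
  cycle 1: PE[0][2] → acc 0, east 0, south 0
  cycle 1: PE[1][1] → acc 0, east 0, south 0
  cycle 1: PE[1][2] → acc 0, east 0, south 0
  cycle 2: PE[0][2] → acc 6, east 1, south 6
  cycle 2: PE[1][1] → acc 81, east 9, south 9
  cycle 2: PE[1][2] → acc 0, east 0, south 0
  cycle 3: PE[0][2] → acc 14, east 8, south 1
  cycle 3: PE[1][1] → acc 137, east 7, south 8
  cycle 3: PE[1][2] → acc 54, east 9, south 6
  cycle 4: PE[0][2] → acc 70, east 7, south 8
  cycle 4: PE[1][1] → acc 172, east 7, south 5
  cycle 4: PE[1][2] → acc 61, east 7, south 1
  cycle 5: PE[0][2] → acc 70, east 0, south 0
  cycle 5: PE[1][1] → acc 172, east 0, south 0
  cycle 5: PE[1][2] → acc 117, east 7, south 8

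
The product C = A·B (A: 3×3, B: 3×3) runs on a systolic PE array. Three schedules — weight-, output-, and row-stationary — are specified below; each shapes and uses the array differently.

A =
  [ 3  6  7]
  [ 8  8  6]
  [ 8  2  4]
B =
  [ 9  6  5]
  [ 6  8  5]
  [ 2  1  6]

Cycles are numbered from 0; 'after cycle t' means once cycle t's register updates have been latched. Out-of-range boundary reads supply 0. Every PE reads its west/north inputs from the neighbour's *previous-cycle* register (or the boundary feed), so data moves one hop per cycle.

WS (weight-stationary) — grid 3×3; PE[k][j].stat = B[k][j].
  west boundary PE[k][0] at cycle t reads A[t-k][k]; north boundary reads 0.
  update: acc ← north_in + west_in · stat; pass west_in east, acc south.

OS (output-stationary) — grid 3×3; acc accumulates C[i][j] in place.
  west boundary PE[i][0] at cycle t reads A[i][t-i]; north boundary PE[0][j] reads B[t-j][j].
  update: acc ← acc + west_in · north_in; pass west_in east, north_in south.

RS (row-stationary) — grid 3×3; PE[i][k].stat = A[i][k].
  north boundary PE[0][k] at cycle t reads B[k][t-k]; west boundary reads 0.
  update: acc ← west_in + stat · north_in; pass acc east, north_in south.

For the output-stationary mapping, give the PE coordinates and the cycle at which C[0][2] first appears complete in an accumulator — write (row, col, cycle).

(row, col, cycle) = (0, 2, 4)

Under OS, C[0][2] lands at PE[0][2]:
  0: (0,2).acc=0  regs=<0,0>
  1: (0,2).acc=0  regs=<0,0>
  2: (0,2).acc=15  regs=<3,5>
  3: (0,2).acc=45  regs=<6,5>
  4: (0,2).acc=87  regs=<7,6>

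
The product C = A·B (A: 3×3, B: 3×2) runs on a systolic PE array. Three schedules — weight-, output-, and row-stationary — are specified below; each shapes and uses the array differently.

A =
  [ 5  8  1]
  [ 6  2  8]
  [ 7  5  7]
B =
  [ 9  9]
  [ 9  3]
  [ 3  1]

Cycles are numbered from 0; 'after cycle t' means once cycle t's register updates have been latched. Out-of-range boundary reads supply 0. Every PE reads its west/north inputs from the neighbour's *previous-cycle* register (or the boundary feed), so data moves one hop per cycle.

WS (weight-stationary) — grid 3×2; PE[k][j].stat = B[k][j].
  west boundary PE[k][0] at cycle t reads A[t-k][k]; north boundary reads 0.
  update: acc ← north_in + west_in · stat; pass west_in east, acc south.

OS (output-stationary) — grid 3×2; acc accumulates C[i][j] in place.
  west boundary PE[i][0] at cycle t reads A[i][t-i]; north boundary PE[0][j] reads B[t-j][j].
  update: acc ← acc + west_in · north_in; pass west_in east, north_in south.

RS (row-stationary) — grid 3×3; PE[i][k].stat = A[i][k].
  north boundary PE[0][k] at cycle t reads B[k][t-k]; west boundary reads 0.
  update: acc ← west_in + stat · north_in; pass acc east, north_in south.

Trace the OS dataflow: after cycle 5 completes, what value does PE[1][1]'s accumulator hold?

Tracing OS — 3×2 array, target PE[1][1]:
  cycle 0: PE[0][1] → acc 0, east 0, south 0
  cycle 0: PE[1][0] → acc 0, east 0, south 0
  cycle 0: PE[1][1] → acc 0, east 0, south 0
  cycle 1: PE[0][1] → acc 45, east 5, south 9
  cycle 1: PE[1][0] → acc 54, east 6, south 9
  cycle 1: PE[1][1] → acc 0, east 0, south 0
  cycle 2: PE[0][1] → acc 69, east 8, south 3
  cycle 2: PE[1][0] → acc 72, east 2, south 9
  cycle 2: PE[1][1] → acc 54, east 6, south 9
  cycle 3: PE[0][1] → acc 70, east 1, south 1
  cycle 3: PE[1][0] → acc 96, east 8, south 3
  cycle 3: PE[1][1] → acc 60, east 2, south 3
  cycle 4: PE[0][1] → acc 70, east 0, south 0
  cycle 4: PE[1][0] → acc 96, east 0, south 0
  cycle 4: PE[1][1] → acc 68, east 8, south 1
  cycle 5: PE[0][1] → acc 70, east 0, south 0
  cycle 5: PE[1][0] → acc 96, east 0, south 0
  cycle 5: PE[1][1] → acc 68, east 0, south 0

PE[1][1].acc = 68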